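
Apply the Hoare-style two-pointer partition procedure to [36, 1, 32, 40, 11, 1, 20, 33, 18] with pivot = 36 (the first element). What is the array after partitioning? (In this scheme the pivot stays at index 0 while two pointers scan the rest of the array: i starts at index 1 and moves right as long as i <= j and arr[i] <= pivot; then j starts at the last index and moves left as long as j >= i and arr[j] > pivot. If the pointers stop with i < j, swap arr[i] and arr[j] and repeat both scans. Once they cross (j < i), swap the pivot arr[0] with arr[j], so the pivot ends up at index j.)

Hoare-style two-pointer partition with pivot = 36:

Initial array: [36, 1, 32, 40, 11, 1, 20, 33, 18]

Pointers start at i = 1, j = 8.
i stops at index 3 (arr[3]=40 > 36), j stops at index 8 (arr[8]=18 <= 36): swap arr[3] and arr[8], array becomes [36, 1, 32, 18, 11, 1, 20, 33, 40]
i ends at 8, j ends at 7: the pointers have crossed (j < i), so scanning stops.

Swap pivot arr[0] with arr[7] to place pivot at position 7: [33, 1, 32, 18, 11, 1, 20, 36, 40]
Pivot position: 7

After partitioning with pivot 36, the array becomes [33, 1, 32, 18, 11, 1, 20, 36, 40]. The pivot is placed at index 7. All elements to the left of the pivot are <= 36, and all elements to the right are > 36.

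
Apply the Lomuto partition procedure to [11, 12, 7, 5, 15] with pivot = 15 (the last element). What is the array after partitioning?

Lomuto partition with pivot = 15:

Initial array: [11, 12, 7, 5, 15]

arr[0]=11 <= 15: swap with position 0, array becomes [11, 12, 7, 5, 15]
arr[1]=12 <= 15: swap with position 1, array becomes [11, 12, 7, 5, 15]
arr[2]=7 <= 15: swap with position 2, array becomes [11, 12, 7, 5, 15]
arr[3]=5 <= 15: swap with position 3, array becomes [11, 12, 7, 5, 15]

Place pivot at position 4: [11, 12, 7, 5, 15]
Pivot position: 4

After partitioning with pivot 15, the array becomes [11, 12, 7, 5, 15]. The pivot is placed at index 4. All elements to the left of the pivot are <= 15, and all elements to the right are > 15.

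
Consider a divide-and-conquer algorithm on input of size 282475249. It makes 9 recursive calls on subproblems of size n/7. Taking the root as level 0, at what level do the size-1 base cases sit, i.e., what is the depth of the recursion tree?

For divide and conquer with division factor 7:

Problem sizes at each level:
Level 0: 282475249
Level 1: 40353607
Level 2: 5764801
Level 3: 823543
Level 4: 117649
Level 5: 16807
Level 6: 2401
Level 7: 343
Level 8: 49
Level 9: 7
Level 10: 1

The root is level 0 and the size-1 base case is level 10 (the tree spans levels 0 through 10, i.e. 11 levels counting the root), so the depth is the number of divisions: log_7(282475249) = 10

The recursion tree depth is log_7(282475249) = 10. At each level, the problem size is divided by 7, so it takes 10 divisions to reduce to a base case of size 1. The algorithm makes 9 recursive calls at each level.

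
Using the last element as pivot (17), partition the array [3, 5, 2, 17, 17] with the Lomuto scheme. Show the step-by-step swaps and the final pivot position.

Lomuto partition with pivot = 17:

Initial array: [3, 5, 2, 17, 17]

arr[0]=3 <= 17: swap with position 0, array becomes [3, 5, 2, 17, 17]
arr[1]=5 <= 17: swap with position 1, array becomes [3, 5, 2, 17, 17]
arr[2]=2 <= 17: swap with position 2, array becomes [3, 5, 2, 17, 17]
arr[3]=17 <= 17: swap with position 3, array becomes [3, 5, 2, 17, 17]

Place pivot at position 4: [3, 5, 2, 17, 17]
Pivot position: 4

After partitioning with pivot 17, the array becomes [3, 5, 2, 17, 17]. The pivot is placed at index 4. All elements to the left of the pivot are <= 17, and all elements to the right are > 17.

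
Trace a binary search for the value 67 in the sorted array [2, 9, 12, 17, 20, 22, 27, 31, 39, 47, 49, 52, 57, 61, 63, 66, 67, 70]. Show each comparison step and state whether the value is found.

Binary search for 67 in [2, 9, 12, 17, 20, 22, 27, 31, 39, 47, 49, 52, 57, 61, 63, 66, 67, 70]:

lo=0, hi=17, mid=8, arr[mid]=39 -> 39 < 67, search right half
lo=9, hi=17, mid=13, arr[mid]=61 -> 61 < 67, search right half
lo=14, hi=17, mid=15, arr[mid]=66 -> 66 < 67, search right half
lo=16, hi=17, mid=16, arr[mid]=67 -> Found target at index 16!

Binary search finds 67 at index 16 after 4 comparisons. The search repeatedly halves the search space by comparing with the middle element.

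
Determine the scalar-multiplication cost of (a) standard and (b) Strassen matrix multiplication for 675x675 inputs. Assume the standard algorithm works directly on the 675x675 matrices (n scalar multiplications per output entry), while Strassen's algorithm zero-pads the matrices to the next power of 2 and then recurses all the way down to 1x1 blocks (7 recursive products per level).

Matrix multiplication for 675x675 matrices:

Strassen's algorithm requires power-of-2 dimensions. Pad 675x675 to 1024x1024 (next power of 2).

Standard algorithm: 675^3 = 307546875 multiplications
Strassen's algorithm: 7^(log2(1024)) = 7^10 = 282475249 multiplications
Savings: 307546875 - 282475249 = 25071626 multiplications

Standard: 307546875 multiplications (675^3). Strassen: 282475249 multiplications (7^10, after padding to 1024x1024). Strassen reduces 8 recursive multiplications to 7 at each level.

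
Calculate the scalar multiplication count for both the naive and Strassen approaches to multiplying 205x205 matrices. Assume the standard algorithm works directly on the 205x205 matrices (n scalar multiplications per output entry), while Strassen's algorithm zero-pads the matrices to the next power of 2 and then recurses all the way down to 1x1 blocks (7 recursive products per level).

Matrix multiplication for 205x205 matrices:

Strassen's algorithm requires power-of-2 dimensions. Pad 205x205 to 256x256 (next power of 2).

Standard algorithm: 205^3 = 8615125 multiplications
Strassen's algorithm: 7^(log2(256)) = 7^8 = 5764801 multiplications
Savings: 8615125 - 5764801 = 2850324 multiplications

Standard: 8615125 multiplications (205^3). Strassen: 5764801 multiplications (7^8, after padding to 256x256). Strassen reduces 8 recursive multiplications to 7 at each level.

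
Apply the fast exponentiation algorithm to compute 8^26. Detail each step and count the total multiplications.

Computing 8^26 by squaring (build up from 8^1; each line after the first costs one multiplication):

8^1 = 8
8^2 = (8^1)^2 = 8^2 = 64
8^3 = 8 * 8^2 = 8 * 64 = 512
8^6 = (8^3)^2 = 512^2 = 262144
8^12 = (8^6)^2 = 262144^2 = 68719476736
8^13 = 8 * 8^12 = 8 * 68719476736 = 549755813888
8^26 = (8^13)^2 = 549755813888^2 = 302231454903657293676544

Result: 302231454903657293676544
Multiplications needed: 6 (6 lines after 8^1)

8^26 = 302231454903657293676544. Using exponentiation by squaring, this requires 6 multiplications. The key idea: if the exponent is even, square the half-power; if odd, multiply by the base once.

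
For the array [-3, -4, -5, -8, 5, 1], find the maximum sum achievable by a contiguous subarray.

Using Kadane's algorithm on [-3, -4, -5, -8, 5, 1]:

Scanning through the array:
Position 1 (value -4): max_ending_here = -4, max_so_far = -3
Position 2 (value -5): max_ending_here = -5, max_so_far = -3
Position 3 (value -8): max_ending_here = -8, max_so_far = -3
Position 4 (value 5): max_ending_here = 5, max_so_far = 5
Position 5 (value 1): max_ending_here = 6, max_so_far = 6

Maximum subarray: [5, 1]
Maximum sum: 6

The maximum subarray is [5, 1] with sum 6. This subarray runs from index 4 to index 5.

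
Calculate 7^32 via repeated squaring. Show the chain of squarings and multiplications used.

Computing 7^32 by squaring (build up from 7^1; each line after the first costs one multiplication):

7^1 = 7
7^2 = (7^1)^2 = 7^2 = 49
7^4 = (7^2)^2 = 49^2 = 2401
7^8 = (7^4)^2 = 2401^2 = 5764801
7^16 = (7^8)^2 = 5764801^2 = 33232930569601
7^32 = (7^16)^2 = 33232930569601^2 = 1104427674243920646305299201

Result: 1104427674243920646305299201
Multiplications needed: 5 (5 lines after 7^1)

7^32 = 1104427674243920646305299201. Using exponentiation by squaring, this requires 5 multiplications. The key idea: if the exponent is even, square the half-power; if odd, multiply by the base once.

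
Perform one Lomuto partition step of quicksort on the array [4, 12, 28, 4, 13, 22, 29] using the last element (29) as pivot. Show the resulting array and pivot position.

Lomuto partition with pivot = 29:

Initial array: [4, 12, 28, 4, 13, 22, 29]

arr[0]=4 <= 29: swap with position 0, array becomes [4, 12, 28, 4, 13, 22, 29]
arr[1]=12 <= 29: swap with position 1, array becomes [4, 12, 28, 4, 13, 22, 29]
arr[2]=28 <= 29: swap with position 2, array becomes [4, 12, 28, 4, 13, 22, 29]
arr[3]=4 <= 29: swap with position 3, array becomes [4, 12, 28, 4, 13, 22, 29]
arr[4]=13 <= 29: swap with position 4, array becomes [4, 12, 28, 4, 13, 22, 29]
arr[5]=22 <= 29: swap with position 5, array becomes [4, 12, 28, 4, 13, 22, 29]

Place pivot at position 6: [4, 12, 28, 4, 13, 22, 29]
Pivot position: 6

After partitioning with pivot 29, the array becomes [4, 12, 28, 4, 13, 22, 29]. The pivot is placed at index 6. All elements to the left of the pivot are <= 29, and all elements to the right are > 29.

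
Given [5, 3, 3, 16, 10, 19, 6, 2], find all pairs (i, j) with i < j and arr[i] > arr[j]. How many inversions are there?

Finding inversions in [5, 3, 3, 16, 10, 19, 6, 2]:

(0, 1): arr[0]=5 > arr[1]=3
(0, 2): arr[0]=5 > arr[2]=3
(0, 7): arr[0]=5 > arr[7]=2
(1, 7): arr[1]=3 > arr[7]=2
(2, 7): arr[2]=3 > arr[7]=2
(3, 4): arr[3]=16 > arr[4]=10
(3, 6): arr[3]=16 > arr[6]=6
(3, 7): arr[3]=16 > arr[7]=2
(4, 6): arr[4]=10 > arr[6]=6
(4, 7): arr[4]=10 > arr[7]=2
(5, 6): arr[5]=19 > arr[6]=6
(5, 7): arr[5]=19 > arr[7]=2
(6, 7): arr[6]=6 > arr[7]=2

Total inversions: 13

The array has 13 inversion(s): (0,1), (0,2), (0,7), (1,7), (2,7), (3,4), (3,6), (3,7), (4,6), (4,7), (5,6), (5,7), (6,7). Each pair (i,j) satisfies i < j and arr[i] > arr[j].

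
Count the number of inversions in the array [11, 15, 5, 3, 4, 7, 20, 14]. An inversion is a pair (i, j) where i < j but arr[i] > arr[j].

Finding inversions in [11, 15, 5, 3, 4, 7, 20, 14]:

(0, 2): arr[0]=11 > arr[2]=5
(0, 3): arr[0]=11 > arr[3]=3
(0, 4): arr[0]=11 > arr[4]=4
(0, 5): arr[0]=11 > arr[5]=7
(1, 2): arr[1]=15 > arr[2]=5
(1, 3): arr[1]=15 > arr[3]=3
(1, 4): arr[1]=15 > arr[4]=4
(1, 5): arr[1]=15 > arr[5]=7
(1, 7): arr[1]=15 > arr[7]=14
(2, 3): arr[2]=5 > arr[3]=3
(2, 4): arr[2]=5 > arr[4]=4
(6, 7): arr[6]=20 > arr[7]=14

Total inversions: 12

The array has 12 inversion(s): (0,2), (0,3), (0,4), (0,5), (1,2), (1,3), (1,4), (1,5), (1,7), (2,3), (2,4), (6,7). Each pair (i,j) satisfies i < j and arr[i] > arr[j].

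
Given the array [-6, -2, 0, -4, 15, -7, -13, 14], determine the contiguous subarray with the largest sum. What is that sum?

Using Kadane's algorithm on [-6, -2, 0, -4, 15, -7, -13, 14]:

Scanning through the array:
Position 1 (value -2): max_ending_here = -2, max_so_far = -2
Position 2 (value 0): max_ending_here = 0, max_so_far = 0
Position 3 (value -4): max_ending_here = -4, max_so_far = 0
Position 4 (value 15): max_ending_here = 15, max_so_far = 15
Position 5 (value -7): max_ending_here = 8, max_so_far = 15
Position 6 (value -13): max_ending_here = -5, max_so_far = 15
Position 7 (value 14): max_ending_here = 14, max_so_far = 15

Maximum subarray: [15]
Maximum sum: 15

The maximum subarray is [15] with sum 15. This subarray runs from index 4 to index 4.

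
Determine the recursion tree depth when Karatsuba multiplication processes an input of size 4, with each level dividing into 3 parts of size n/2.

For divide and conquer with division factor 2:

Problem sizes at each level:
Level 0: 4
Level 1: 2
Level 2: 1

The root is level 0 and the size-1 base case is level 2 (the tree spans levels 0 through 2, i.e. 3 levels counting the root), so the depth is the number of divisions: log_2(4) = 2

The recursion tree depth is log_2(4) = 2. At each level, the problem size is divided by 2, so it takes 2 divisions to reduce to a base case of size 1. The algorithm makes 3 recursive calls at each level.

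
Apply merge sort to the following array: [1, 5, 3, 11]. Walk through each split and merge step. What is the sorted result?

Merge sort trace:

Split: [1, 5, 3, 11] -> [1, 5] and [3, 11]
  Split: [1, 5] -> [1] and [5]
  Merge: [1] + [5] -> [1, 5]
  Split: [3, 11] -> [3] and [11]
  Merge: [3] + [11] -> [3, 11]
Merge: [1, 5] + [3, 11] -> [1, 3, 5, 11]

Final sorted array: [1, 3, 5, 11]

The merge sort proceeds by recursively splitting the array and merging sorted halves.
After all merges, the sorted array is [1, 3, 5, 11].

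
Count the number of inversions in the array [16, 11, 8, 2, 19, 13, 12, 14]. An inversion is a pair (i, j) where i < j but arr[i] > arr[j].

Finding inversions in [16, 11, 8, 2, 19, 13, 12, 14]:

(0, 1): arr[0]=16 > arr[1]=11
(0, 2): arr[0]=16 > arr[2]=8
(0, 3): arr[0]=16 > arr[3]=2
(0, 5): arr[0]=16 > arr[5]=13
(0, 6): arr[0]=16 > arr[6]=12
(0, 7): arr[0]=16 > arr[7]=14
(1, 2): arr[1]=11 > arr[2]=8
(1, 3): arr[1]=11 > arr[3]=2
(2, 3): arr[2]=8 > arr[3]=2
(4, 5): arr[4]=19 > arr[5]=13
(4, 6): arr[4]=19 > arr[6]=12
(4, 7): arr[4]=19 > arr[7]=14
(5, 6): arr[5]=13 > arr[6]=12

Total inversions: 13

The array has 13 inversion(s): (0,1), (0,2), (0,3), (0,5), (0,6), (0,7), (1,2), (1,3), (2,3), (4,5), (4,6), (4,7), (5,6). Each pair (i,j) satisfies i < j and arr[i] > arr[j].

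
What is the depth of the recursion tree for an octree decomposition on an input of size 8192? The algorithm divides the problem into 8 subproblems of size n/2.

For divide and conquer with division factor 2:

Problem sizes at each level:
Level 0: 8192
Level 1: 4096
Level 2: 2048
Level 3: 1024
Level 4: 512
Level 5: 256
Level 6: 128
Level 7: 64
Level 8: 32
Level 9: 16
Level 10: 8
Level 11: 4
Level 12: 2
Level 13: 1

The root is level 0 and the size-1 base case is level 13 (the tree spans levels 0 through 13, i.e. 14 levels counting the root), so the depth is the number of divisions: log_2(8192) = 13

The recursion tree depth is log_2(8192) = 13. At each level, the problem size is divided by 2, so it takes 13 divisions to reduce to a base case of size 1. The algorithm makes 8 recursive calls at each level.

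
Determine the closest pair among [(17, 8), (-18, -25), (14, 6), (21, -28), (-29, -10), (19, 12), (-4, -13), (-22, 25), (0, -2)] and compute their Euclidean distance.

Computing all pairwise distances among 9 points:

d((17, 8), (-18, -25)) = 48.1041
d((17, 8), (14, 6)) = 3.6056 <-- minimum
d((17, 8), (21, -28)) = 36.2215
d((17, 8), (-29, -10)) = 49.3964
d((17, 8), (19, 12)) = 4.4721
d((17, 8), (-4, -13)) = 29.6985
d((17, 8), (-22, 25)) = 42.5441
d((17, 8), (0, -2)) = 19.7231
d((-18, -25), (14, 6)) = 44.5533
d((-18, -25), (21, -28)) = 39.1152
d((-18, -25), (-29, -10)) = 18.6011
d((-18, -25), (19, 12)) = 52.3259
d((-18, -25), (-4, -13)) = 18.4391
d((-18, -25), (-22, 25)) = 50.1597
d((-18, -25), (0, -2)) = 29.2062
d((14, 6), (21, -28)) = 34.7131
d((14, 6), (-29, -10)) = 45.8803
d((14, 6), (19, 12)) = 7.8102
d((14, 6), (-4, -13)) = 26.1725
d((14, 6), (-22, 25)) = 40.7063
d((14, 6), (0, -2)) = 16.1245
d((21, -28), (-29, -10)) = 53.1413
d((21, -28), (19, 12)) = 40.05
d((21, -28), (-4, -13)) = 29.1548
d((21, -28), (-22, 25)) = 68.2495
d((21, -28), (0, -2)) = 33.4215
d((-29, -10), (19, 12)) = 52.8015
d((-29, -10), (-4, -13)) = 25.1794
d((-29, -10), (-22, 25)) = 35.6931
d((-29, -10), (0, -2)) = 30.0832
d((19, 12), (-4, -13)) = 33.9706
d((19, 12), (-22, 25)) = 43.0116
d((19, 12), (0, -2)) = 23.6008
d((-4, -13), (-22, 25)) = 42.0476
d((-4, -13), (0, -2)) = 11.7047
d((-22, 25), (0, -2)) = 34.8281

Closest pair: (17, 8) and (14, 6) with distance 3.6056

The closest pair is (17, 8) and (14, 6) with Euclidean distance 3.6056. For 9 points, brute-force pairwise comparison is shown above. For large n, the divide-and-conquer algorithm (sort by x, recurse on halves, check the dividing strip) achieves O(n log n).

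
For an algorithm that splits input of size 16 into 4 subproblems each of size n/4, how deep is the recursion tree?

For divide and conquer with division factor 4:

Problem sizes at each level:
Level 0: 16
Level 1: 4
Level 2: 1

The root is level 0 and the size-1 base case is level 2 (the tree spans levels 0 through 2, i.e. 3 levels counting the root), so the depth is the number of divisions: log_4(16) = 2

The recursion tree depth is log_4(16) = 2. At each level, the problem size is divided by 4, so it takes 2 divisions to reduce to a base case of size 1. The algorithm makes 4 recursive calls at each level.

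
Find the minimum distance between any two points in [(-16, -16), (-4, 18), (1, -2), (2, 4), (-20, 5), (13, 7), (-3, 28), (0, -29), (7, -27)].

Computing all pairwise distances among 9 points:

d((-16, -16), (-4, 18)) = 36.0555
d((-16, -16), (1, -2)) = 22.0227
d((-16, -16), (2, 4)) = 26.9072
d((-16, -16), (-20, 5)) = 21.3776
d((-16, -16), (13, 7)) = 37.0135
d((-16, -16), (-3, 28)) = 45.8803
d((-16, -16), (0, -29)) = 20.6155
d((-16, -16), (7, -27)) = 25.4951
d((-4, 18), (1, -2)) = 20.6155
d((-4, 18), (2, 4)) = 15.2315
d((-4, 18), (-20, 5)) = 20.6155
d((-4, 18), (13, 7)) = 20.2485
d((-4, 18), (-3, 28)) = 10.0499
d((-4, 18), (0, -29)) = 47.1699
d((-4, 18), (7, -27)) = 46.3249
d((1, -2), (2, 4)) = 6.0828 <-- minimum
d((1, -2), (-20, 5)) = 22.1359
d((1, -2), (13, 7)) = 15.0
d((1, -2), (-3, 28)) = 30.2655
d((1, -2), (0, -29)) = 27.0185
d((1, -2), (7, -27)) = 25.7099
d((2, 4), (-20, 5)) = 22.0227
d((2, 4), (13, 7)) = 11.4018
d((2, 4), (-3, 28)) = 24.5153
d((2, 4), (0, -29)) = 33.0606
d((2, 4), (7, -27)) = 31.4006
d((-20, 5), (13, 7)) = 33.0606
d((-20, 5), (-3, 28)) = 28.6007
d((-20, 5), (0, -29)) = 39.4462
d((-20, 5), (7, -27)) = 41.8688
d((13, 7), (-3, 28)) = 26.4008
d((13, 7), (0, -29)) = 38.2753
d((13, 7), (7, -27)) = 34.5254
d((-3, 28), (0, -29)) = 57.0789
d((-3, 28), (7, -27)) = 55.9017
d((0, -29), (7, -27)) = 7.2801

Closest pair: (1, -2) and (2, 4) with distance 6.0828

The closest pair is (1, -2) and (2, 4) with Euclidean distance 6.0828. For 9 points, brute-force pairwise comparison is shown above. For large n, the divide-and-conquer algorithm (sort by x, recurse on halves, check the dividing strip) achieves O(n log n).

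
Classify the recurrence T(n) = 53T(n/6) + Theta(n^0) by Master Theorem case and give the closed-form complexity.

Master Theorem for T(n) = 53T(n/6) + O(n^0):

a = 53, b = 6, c = 0
log_b(a) = log_6(53) = 2.2159

Case 1: c = 0 < log_6(53) = 2.2159
T(n) = O(n^(log_6 53))

For T(n) = 53T(n/6) + O(n^0): log_6(53) = 2.2159. This is Case 1 of the Master Theorem (c < log_b(a), work dominated by leaves), giving O(n^(log_6 53)).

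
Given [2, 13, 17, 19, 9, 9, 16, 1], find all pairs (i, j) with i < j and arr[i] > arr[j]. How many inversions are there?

Finding inversions in [2, 13, 17, 19, 9, 9, 16, 1]:

(0, 7): arr[0]=2 > arr[7]=1
(1, 4): arr[1]=13 > arr[4]=9
(1, 5): arr[1]=13 > arr[5]=9
(1, 7): arr[1]=13 > arr[7]=1
(2, 4): arr[2]=17 > arr[4]=9
(2, 5): arr[2]=17 > arr[5]=9
(2, 6): arr[2]=17 > arr[6]=16
(2, 7): arr[2]=17 > arr[7]=1
(3, 4): arr[3]=19 > arr[4]=9
(3, 5): arr[3]=19 > arr[5]=9
(3, 6): arr[3]=19 > arr[6]=16
(3, 7): arr[3]=19 > arr[7]=1
(4, 7): arr[4]=9 > arr[7]=1
(5, 7): arr[5]=9 > arr[7]=1
(6, 7): arr[6]=16 > arr[7]=1

Total inversions: 15

The array has 15 inversion(s): (0,7), (1,4), (1,5), (1,7), (2,4), (2,5), (2,6), (2,7), (3,4), (3,5), (3,6), (3,7), (4,7), (5,7), (6,7). Each pair (i,j) satisfies i < j and arr[i] > arr[j].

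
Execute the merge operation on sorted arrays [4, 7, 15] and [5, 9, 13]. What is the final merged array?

Merging process:

Compare 4 vs 5: take 4 from left. Merged: [4]
Compare 7 vs 5: take 5 from right. Merged: [4, 5]
Compare 7 vs 9: take 7 from left. Merged: [4, 5, 7]
Compare 15 vs 9: take 9 from right. Merged: [4, 5, 7, 9]
Compare 15 vs 13: take 13 from right. Merged: [4, 5, 7, 9, 13]
Append remaining from left: [15]. Merged: [4, 5, 7, 9, 13, 15]

Final merged array: [4, 5, 7, 9, 13, 15]
Total comparisons: 5

The merged array is [4, 5, 7, 9, 13, 15], requiring 5 comparisons. The merge step runs in O(n) time where n is the total number of elements.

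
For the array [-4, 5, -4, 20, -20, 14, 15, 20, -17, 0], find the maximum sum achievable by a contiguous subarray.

Using Kadane's algorithm on [-4, 5, -4, 20, -20, 14, 15, 20, -17, 0]:

Scanning through the array:
Position 1 (value 5): max_ending_here = 5, max_so_far = 5
Position 2 (value -4): max_ending_here = 1, max_so_far = 5
Position 3 (value 20): max_ending_here = 21, max_so_far = 21
Position 4 (value -20): max_ending_here = 1, max_so_far = 21
Position 5 (value 14): max_ending_here = 15, max_so_far = 21
Position 6 (value 15): max_ending_here = 30, max_so_far = 30
Position 7 (value 20): max_ending_here = 50, max_so_far = 50
Position 8 (value -17): max_ending_here = 33, max_so_far = 50
Position 9 (value 0): max_ending_here = 33, max_so_far = 50

Maximum subarray: [5, -4, 20, -20, 14, 15, 20]
Maximum sum: 50

The maximum subarray is [5, -4, 20, -20, 14, 15, 20] with sum 50. This subarray runs from index 1 to index 7.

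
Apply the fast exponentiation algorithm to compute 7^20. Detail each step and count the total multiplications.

Computing 7^20 by squaring (build up from 7^1; each line after the first costs one multiplication):

7^1 = 7
7^2 = (7^1)^2 = 7^2 = 49
7^4 = (7^2)^2 = 49^2 = 2401
7^5 = 7 * 7^4 = 7 * 2401 = 16807
7^10 = (7^5)^2 = 16807^2 = 282475249
7^20 = (7^10)^2 = 282475249^2 = 79792266297612001

Result: 79792266297612001
Multiplications needed: 5 (5 lines after 7^1)

7^20 = 79792266297612001. Using exponentiation by squaring, this requires 5 multiplications. The key idea: if the exponent is even, square the half-power; if odd, multiply by the base once.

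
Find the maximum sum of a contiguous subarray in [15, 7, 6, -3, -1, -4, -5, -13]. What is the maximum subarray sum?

Using Kadane's algorithm on [15, 7, 6, -3, -1, -4, -5, -13]:

Scanning through the array:
Position 1 (value 7): max_ending_here = 22, max_so_far = 22
Position 2 (value 6): max_ending_here = 28, max_so_far = 28
Position 3 (value -3): max_ending_here = 25, max_so_far = 28
Position 4 (value -1): max_ending_here = 24, max_so_far = 28
Position 5 (value -4): max_ending_here = 20, max_so_far = 28
Position 6 (value -5): max_ending_here = 15, max_so_far = 28
Position 7 (value -13): max_ending_here = 2, max_so_far = 28

Maximum subarray: [15, 7, 6]
Maximum sum: 28

The maximum subarray is [15, 7, 6] with sum 28. This subarray runs from index 0 to index 2.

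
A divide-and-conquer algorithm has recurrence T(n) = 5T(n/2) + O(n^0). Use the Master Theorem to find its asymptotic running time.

Master Theorem for T(n) = 5T(n/2) + O(n^0):

a = 5, b = 2, c = 0
log_b(a) = log_2(5) = 2.3219

Case 1: c = 0 < log_2(5) = 2.3219
T(n) = O(n^(log_2 5))

For T(n) = 5T(n/2) + O(n^0): log_2(5) = 2.3219. This is Case 1 of the Master Theorem (c < log_b(a), work dominated by leaves), giving O(n^(log_2 5)).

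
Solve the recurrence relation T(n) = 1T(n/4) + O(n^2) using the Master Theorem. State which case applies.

Master Theorem for T(n) = 1T(n/4) + O(n^2):

a = 1, b = 4, c = 2
log_b(a) = log_4(1) = 0.0000

Case 3: c = 2 > log_4(1) = 0.0000
T(n) = O(n^2) = O(n^2)

For T(n) = 1T(n/4) + O(n^2): log_4(1) = 0.0000. This is Case 3 of the Master Theorem (c > log_b(a), work dominated by root), giving O(n^2).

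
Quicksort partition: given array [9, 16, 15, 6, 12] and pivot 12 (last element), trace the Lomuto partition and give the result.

Lomuto partition with pivot = 12:

Initial array: [9, 16, 15, 6, 12]

arr[0]=9 <= 12: swap with position 0, array becomes [9, 16, 15, 6, 12]
arr[1]=16 > 12: no swap
arr[2]=15 > 12: no swap
arr[3]=6 <= 12: swap with position 1, array becomes [9, 6, 15, 16, 12]

Place pivot at position 2: [9, 6, 12, 16, 15]
Pivot position: 2

After partitioning with pivot 12, the array becomes [9, 6, 12, 16, 15]. The pivot is placed at index 2. All elements to the left of the pivot are <= 12, and all elements to the right are > 12.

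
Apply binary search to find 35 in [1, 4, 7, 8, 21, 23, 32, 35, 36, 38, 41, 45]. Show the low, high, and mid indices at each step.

Binary search for 35 in [1, 4, 7, 8, 21, 23, 32, 35, 36, 38, 41, 45]:

lo=0, hi=11, mid=5, arr[mid]=23 -> 23 < 35, search right half
lo=6, hi=11, mid=8, arr[mid]=36 -> 36 > 35, search left half
lo=6, hi=7, mid=6, arr[mid]=32 -> 32 < 35, search right half
lo=7, hi=7, mid=7, arr[mid]=35 -> Found target at index 7!

Binary search finds 35 at index 7 after 4 comparisons. The search repeatedly halves the search space by comparing with the middle element.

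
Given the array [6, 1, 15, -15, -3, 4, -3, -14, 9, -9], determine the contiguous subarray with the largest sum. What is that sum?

Using Kadane's algorithm on [6, 1, 15, -15, -3, 4, -3, -14, 9, -9]:

Scanning through the array:
Position 1 (value 1): max_ending_here = 7, max_so_far = 7
Position 2 (value 15): max_ending_here = 22, max_so_far = 22
Position 3 (value -15): max_ending_here = 7, max_so_far = 22
Position 4 (value -3): max_ending_here = 4, max_so_far = 22
Position 5 (value 4): max_ending_here = 8, max_so_far = 22
Position 6 (value -3): max_ending_here = 5, max_so_far = 22
Position 7 (value -14): max_ending_here = -9, max_so_far = 22
Position 8 (value 9): max_ending_here = 9, max_so_far = 22
Position 9 (value -9): max_ending_here = 0, max_so_far = 22

Maximum subarray: [6, 1, 15]
Maximum sum: 22

The maximum subarray is [6, 1, 15] with sum 22. This subarray runs from index 0 to index 2.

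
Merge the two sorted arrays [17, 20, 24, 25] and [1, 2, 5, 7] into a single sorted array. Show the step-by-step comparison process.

Merging process:

Compare 17 vs 1: take 1 from right. Merged: [1]
Compare 17 vs 2: take 2 from right. Merged: [1, 2]
Compare 17 vs 5: take 5 from right. Merged: [1, 2, 5]
Compare 17 vs 7: take 7 from right. Merged: [1, 2, 5, 7]
Append remaining from left: [17, 20, 24, 25]. Merged: [1, 2, 5, 7, 17, 20, 24, 25]

Final merged array: [1, 2, 5, 7, 17, 20, 24, 25]
Total comparisons: 4

The merged array is [1, 2, 5, 7, 17, 20, 24, 25], requiring 4 comparisons. The merge step runs in O(n) time where n is the total number of elements.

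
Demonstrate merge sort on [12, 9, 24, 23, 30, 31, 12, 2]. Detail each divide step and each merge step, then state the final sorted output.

Merge sort trace:

Split: [12, 9, 24, 23, 30, 31, 12, 2] -> [12, 9, 24, 23] and [30, 31, 12, 2]
  Split: [12, 9, 24, 23] -> [12, 9] and [24, 23]
    Split: [12, 9] -> [12] and [9]
    Merge: [12] + [9] -> [9, 12]
    Split: [24, 23] -> [24] and [23]
    Merge: [24] + [23] -> [23, 24]
  Merge: [9, 12] + [23, 24] -> [9, 12, 23, 24]
  Split: [30, 31, 12, 2] -> [30, 31] and [12, 2]
    Split: [30, 31] -> [30] and [31]
    Merge: [30] + [31] -> [30, 31]
    Split: [12, 2] -> [12] and [2]
    Merge: [12] + [2] -> [2, 12]
  Merge: [30, 31] + [2, 12] -> [2, 12, 30, 31]
Merge: [9, 12, 23, 24] + [2, 12, 30, 31] -> [2, 9, 12, 12, 23, 24, 30, 31]

Final sorted array: [2, 9, 12, 12, 23, 24, 30, 31]

The merge sort proceeds by recursively splitting the array and merging sorted halves.
After all merges, the sorted array is [2, 9, 12, 12, 23, 24, 30, 31].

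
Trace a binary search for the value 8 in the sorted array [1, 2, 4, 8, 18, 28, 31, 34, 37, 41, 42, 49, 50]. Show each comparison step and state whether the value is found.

Binary search for 8 in [1, 2, 4, 8, 18, 28, 31, 34, 37, 41, 42, 49, 50]:

lo=0, hi=12, mid=6, arr[mid]=31 -> 31 > 8, search left half
lo=0, hi=5, mid=2, arr[mid]=4 -> 4 < 8, search right half
lo=3, hi=5, mid=4, arr[mid]=18 -> 18 > 8, search left half
lo=3, hi=3, mid=3, arr[mid]=8 -> Found target at index 3!

Binary search finds 8 at index 3 after 4 comparisons. The search repeatedly halves the search space by comparing with the middle element.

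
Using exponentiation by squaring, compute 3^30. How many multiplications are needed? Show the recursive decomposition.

Computing 3^30 by squaring (build up from 3^1; each line after the first costs one multiplication):

3^1 = 3
3^2 = (3^1)^2 = 3^2 = 9
3^3 = 3 * 3^2 = 3 * 9 = 27
3^6 = (3^3)^2 = 27^2 = 729
3^7 = 3 * 3^6 = 3 * 729 = 2187
3^14 = (3^7)^2 = 2187^2 = 4782969
3^15 = 3 * 3^14 = 3 * 4782969 = 14348907
3^30 = (3^15)^2 = 14348907^2 = 205891132094649

Result: 205891132094649
Multiplications needed: 7 (7 lines after 3^1)

3^30 = 205891132094649. Using exponentiation by squaring, this requires 7 multiplications. The key idea: if the exponent is even, square the half-power; if odd, multiply by the base once.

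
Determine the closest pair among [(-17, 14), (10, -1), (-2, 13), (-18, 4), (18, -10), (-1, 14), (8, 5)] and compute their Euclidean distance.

Computing all pairwise distances among 7 points:

d((-17, 14), (10, -1)) = 30.8869
d((-17, 14), (-2, 13)) = 15.0333
d((-17, 14), (-18, 4)) = 10.0499
d((-17, 14), (18, -10)) = 42.4382
d((-17, 14), (-1, 14)) = 16.0
d((-17, 14), (8, 5)) = 26.5707
d((10, -1), (-2, 13)) = 18.4391
d((10, -1), (-18, 4)) = 28.4429
d((10, -1), (18, -10)) = 12.0416
d((10, -1), (-1, 14)) = 18.6011
d((10, -1), (8, 5)) = 6.3246
d((-2, 13), (-18, 4)) = 18.3576
d((-2, 13), (18, -10)) = 30.4795
d((-2, 13), (-1, 14)) = 1.4142 <-- minimum
d((-2, 13), (8, 5)) = 12.8062
d((-18, 4), (18, -10)) = 38.6264
d((-18, 4), (-1, 14)) = 19.7231
d((-18, 4), (8, 5)) = 26.0192
d((18, -10), (-1, 14)) = 30.6105
d((18, -10), (8, 5)) = 18.0278
d((-1, 14), (8, 5)) = 12.7279

Closest pair: (-2, 13) and (-1, 14) with distance 1.4142

The closest pair is (-2, 13) and (-1, 14) with Euclidean distance 1.4142. For 7 points, brute-force pairwise comparison is shown above. For large n, the divide-and-conquer algorithm (sort by x, recurse on halves, check the dividing strip) achieves O(n log n).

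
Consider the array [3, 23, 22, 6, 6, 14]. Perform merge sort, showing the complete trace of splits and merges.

Merge sort trace:

Split: [3, 23, 22, 6, 6, 14] -> [3, 23, 22] and [6, 6, 14]
  Split: [3, 23, 22] -> [3] and [23, 22]
    Split: [23, 22] -> [23] and [22]
    Merge: [23] + [22] -> [22, 23]
  Merge: [3] + [22, 23] -> [3, 22, 23]
  Split: [6, 6, 14] -> [6] and [6, 14]
    Split: [6, 14] -> [6] and [14]
    Merge: [6] + [14] -> [6, 14]
  Merge: [6] + [6, 14] -> [6, 6, 14]
Merge: [3, 22, 23] + [6, 6, 14] -> [3, 6, 6, 14, 22, 23]

Final sorted array: [3, 6, 6, 14, 22, 23]

The merge sort proceeds by recursively splitting the array and merging sorted halves.
After all merges, the sorted array is [3, 6, 6, 14, 22, 23].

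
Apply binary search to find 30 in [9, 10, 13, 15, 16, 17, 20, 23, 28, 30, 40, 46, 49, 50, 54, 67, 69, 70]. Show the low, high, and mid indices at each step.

Binary search for 30 in [9, 10, 13, 15, 16, 17, 20, 23, 28, 30, 40, 46, 49, 50, 54, 67, 69, 70]:

lo=0, hi=17, mid=8, arr[mid]=28 -> 28 < 30, search right half
lo=9, hi=17, mid=13, arr[mid]=50 -> 50 > 30, search left half
lo=9, hi=12, mid=10, arr[mid]=40 -> 40 > 30, search left half
lo=9, hi=9, mid=9, arr[mid]=30 -> Found target at index 9!

Binary search finds 30 at index 9 after 4 comparisons. The search repeatedly halves the search space by comparing with the middle element.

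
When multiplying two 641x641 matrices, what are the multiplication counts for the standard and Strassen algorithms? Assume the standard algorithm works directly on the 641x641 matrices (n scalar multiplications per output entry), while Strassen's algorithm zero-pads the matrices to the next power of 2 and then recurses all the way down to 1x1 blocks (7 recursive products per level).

Matrix multiplication for 641x641 matrices:

Strassen's algorithm requires power-of-2 dimensions. Pad 641x641 to 1024x1024 (next power of 2).

Standard algorithm: 641^3 = 263374721 multiplications
Strassen's algorithm: 7^(log2(1024)) = 7^10 = 282475249 multiplications
Difference: 263374721 - 282475249 = -19100528 (Strassen uses MORE here due to padding overhead — for small or just-over-power-of-2 n, padding can outweigh the per-level savings)

Standard: 263374721 multiplications (641^3). Strassen: 282475249 multiplications (7^10, after padding to 1024x1024). Strassen reduces 8 recursive multiplications to 7 at each level.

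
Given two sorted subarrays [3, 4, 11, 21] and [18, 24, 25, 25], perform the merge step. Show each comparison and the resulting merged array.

Merging process:

Compare 3 vs 18: take 3 from left. Merged: [3]
Compare 4 vs 18: take 4 from left. Merged: [3, 4]
Compare 11 vs 18: take 11 from left. Merged: [3, 4, 11]
Compare 21 vs 18: take 18 from right. Merged: [3, 4, 11, 18]
Compare 21 vs 24: take 21 from left. Merged: [3, 4, 11, 18, 21]
Append remaining from right: [24, 25, 25]. Merged: [3, 4, 11, 18, 21, 24, 25, 25]

Final merged array: [3, 4, 11, 18, 21, 24, 25, 25]
Total comparisons: 5

The merged array is [3, 4, 11, 18, 21, 24, 25, 25], requiring 5 comparisons. The merge step runs in O(n) time where n is the total number of elements.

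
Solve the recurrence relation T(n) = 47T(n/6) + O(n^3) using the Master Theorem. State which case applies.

Master Theorem for T(n) = 47T(n/6) + O(n^3):

a = 47, b = 6, c = 3
log_b(a) = log_6(47) = 2.1488

Case 3: c = 3 > log_6(47) = 2.1488
T(n) = O(n^3) = O(n^3)

For T(n) = 47T(n/6) + O(n^3): log_6(47) = 2.1488. This is Case 3 of the Master Theorem (c > log_b(a), work dominated by root), giving O(n^3).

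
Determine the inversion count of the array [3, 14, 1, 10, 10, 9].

Finding inversions in [3, 14, 1, 10, 10, 9]:

(0, 2): arr[0]=3 > arr[2]=1
(1, 2): arr[1]=14 > arr[2]=1
(1, 3): arr[1]=14 > arr[3]=10
(1, 4): arr[1]=14 > arr[4]=10
(1, 5): arr[1]=14 > arr[5]=9
(3, 5): arr[3]=10 > arr[5]=9
(4, 5): arr[4]=10 > arr[5]=9

Total inversions: 7

The array has 7 inversion(s): (0,2), (1,2), (1,3), (1,4), (1,5), (3,5), (4,5). Each pair (i,j) satisfies i < j and arr[i] > arr[j].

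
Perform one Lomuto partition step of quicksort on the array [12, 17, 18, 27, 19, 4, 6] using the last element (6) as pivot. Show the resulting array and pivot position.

Lomuto partition with pivot = 6:

Initial array: [12, 17, 18, 27, 19, 4, 6]

arr[0]=12 > 6: no swap
arr[1]=17 > 6: no swap
arr[2]=18 > 6: no swap
arr[3]=27 > 6: no swap
arr[4]=19 > 6: no swap
arr[5]=4 <= 6: swap with position 0, array becomes [4, 17, 18, 27, 19, 12, 6]

Place pivot at position 1: [4, 6, 18, 27, 19, 12, 17]
Pivot position: 1

After partitioning with pivot 6, the array becomes [4, 6, 18, 27, 19, 12, 17]. The pivot is placed at index 1. All elements to the left of the pivot are <= 6, and all elements to the right are > 6.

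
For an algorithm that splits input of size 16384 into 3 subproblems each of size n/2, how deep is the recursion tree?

For divide and conquer with division factor 2:

Problem sizes at each level:
Level 0: 16384
Level 1: 8192
Level 2: 4096
Level 3: 2048
Level 4: 1024
Level 5: 512
Level 6: 256
Level 7: 128
Level 8: 64
Level 9: 32
Level 10: 16
Level 11: 8
Level 12: 4
Level 13: 2
Level 14: 1

The root is level 0 and the size-1 base case is level 14 (the tree spans levels 0 through 14, i.e. 15 levels counting the root), so the depth is the number of divisions: log_2(16384) = 14

The recursion tree depth is log_2(16384) = 14. At each level, the problem size is divided by 2, so it takes 14 divisions to reduce to a base case of size 1. The algorithm makes 3 recursive calls at each level.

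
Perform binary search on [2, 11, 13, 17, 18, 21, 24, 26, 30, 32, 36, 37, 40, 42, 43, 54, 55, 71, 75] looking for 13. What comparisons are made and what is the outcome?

Binary search for 13 in [2, 11, 13, 17, 18, 21, 24, 26, 30, 32, 36, 37, 40, 42, 43, 54, 55, 71, 75]:

lo=0, hi=18, mid=9, arr[mid]=32 -> 32 > 13, search left half
lo=0, hi=8, mid=4, arr[mid]=18 -> 18 > 13, search left half
lo=0, hi=3, mid=1, arr[mid]=11 -> 11 < 13, search right half
lo=2, hi=3, mid=2, arr[mid]=13 -> Found target at index 2!

Binary search finds 13 at index 2 after 4 comparisons. The search repeatedly halves the search space by comparing with the middle element.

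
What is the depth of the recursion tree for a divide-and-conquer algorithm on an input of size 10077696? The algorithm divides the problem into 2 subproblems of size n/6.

For divide and conquer with division factor 6:

Problem sizes at each level:
Level 0: 10077696
Level 1: 1679616
Level 2: 279936
Level 3: 46656
Level 4: 7776
Level 5: 1296
Level 6: 216
Level 7: 36
Level 8: 6
Level 9: 1

The root is level 0 and the size-1 base case is level 9 (the tree spans levels 0 through 9, i.e. 10 levels counting the root), so the depth is the number of divisions: log_6(10077696) = 9

The recursion tree depth is log_6(10077696) = 9. At each level, the problem size is divided by 6, so it takes 9 divisions to reduce to a base case of size 1. The algorithm makes 2 recursive calls at each level.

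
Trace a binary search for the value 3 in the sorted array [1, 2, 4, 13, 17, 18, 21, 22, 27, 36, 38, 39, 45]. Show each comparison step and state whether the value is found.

Binary search for 3 in [1, 2, 4, 13, 17, 18, 21, 22, 27, 36, 38, 39, 45]:

lo=0, hi=12, mid=6, arr[mid]=21 -> 21 > 3, search left half
lo=0, hi=5, mid=2, arr[mid]=4 -> 4 > 3, search left half
lo=0, hi=1, mid=0, arr[mid]=1 -> 1 < 3, search right half
lo=1, hi=1, mid=1, arr[mid]=2 -> 2 < 3, search right half
lo=2 > hi=1, target 3 not found

Binary search determines that 3 is not in the array after 4 comparisons. The search space was exhausted without finding the target.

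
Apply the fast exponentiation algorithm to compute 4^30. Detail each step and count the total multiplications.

Computing 4^30 by squaring (build up from 4^1; each line after the first costs one multiplication):

4^1 = 4
4^2 = (4^1)^2 = 4^2 = 16
4^3 = 4 * 4^2 = 4 * 16 = 64
4^6 = (4^3)^2 = 64^2 = 4096
4^7 = 4 * 4^6 = 4 * 4096 = 16384
4^14 = (4^7)^2 = 16384^2 = 268435456
4^15 = 4 * 4^14 = 4 * 268435456 = 1073741824
4^30 = (4^15)^2 = 1073741824^2 = 1152921504606846976

Result: 1152921504606846976
Multiplications needed: 7 (7 lines after 4^1)

4^30 = 1152921504606846976. Using exponentiation by squaring, this requires 7 multiplications. The key idea: if the exponent is even, square the half-power; if odd, multiply by the base once.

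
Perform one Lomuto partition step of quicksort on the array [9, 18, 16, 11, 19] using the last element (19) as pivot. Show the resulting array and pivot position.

Lomuto partition with pivot = 19:

Initial array: [9, 18, 16, 11, 19]

arr[0]=9 <= 19: swap with position 0, array becomes [9, 18, 16, 11, 19]
arr[1]=18 <= 19: swap with position 1, array becomes [9, 18, 16, 11, 19]
arr[2]=16 <= 19: swap with position 2, array becomes [9, 18, 16, 11, 19]
arr[3]=11 <= 19: swap with position 3, array becomes [9, 18, 16, 11, 19]

Place pivot at position 4: [9, 18, 16, 11, 19]
Pivot position: 4

After partitioning with pivot 19, the array becomes [9, 18, 16, 11, 19]. The pivot is placed at index 4. All elements to the left of the pivot are <= 19, and all elements to the right are > 19.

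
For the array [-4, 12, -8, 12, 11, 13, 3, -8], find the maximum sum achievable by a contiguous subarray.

Using Kadane's algorithm on [-4, 12, -8, 12, 11, 13, 3, -8]:

Scanning through the array:
Position 1 (value 12): max_ending_here = 12, max_so_far = 12
Position 2 (value -8): max_ending_here = 4, max_so_far = 12
Position 3 (value 12): max_ending_here = 16, max_so_far = 16
Position 4 (value 11): max_ending_here = 27, max_so_far = 27
Position 5 (value 13): max_ending_here = 40, max_so_far = 40
Position 6 (value 3): max_ending_here = 43, max_so_far = 43
Position 7 (value -8): max_ending_here = 35, max_so_far = 43

Maximum subarray: [12, -8, 12, 11, 13, 3]
Maximum sum: 43

The maximum subarray is [12, -8, 12, 11, 13, 3] with sum 43. This subarray runs from index 1 to index 6.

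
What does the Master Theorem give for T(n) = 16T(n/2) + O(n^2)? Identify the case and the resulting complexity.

Master Theorem for T(n) = 16T(n/2) + O(n^2):

a = 16, b = 2, c = 2
log_b(a) = log_2(16) = 4.0000

Case 1: c = 2 < log_2(16) = 4.0000
T(n) = O(n^(log_2 16)) = O(n^4)

For T(n) = 16T(n/2) + O(n^2): log_2(16) = 4.0000. This is Case 1 of the Master Theorem (c < log_b(a), work dominated by leaves), giving O(n^4).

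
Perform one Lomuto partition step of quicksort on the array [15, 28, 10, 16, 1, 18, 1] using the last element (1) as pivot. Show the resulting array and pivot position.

Lomuto partition with pivot = 1:

Initial array: [15, 28, 10, 16, 1, 18, 1]

arr[0]=15 > 1: no swap
arr[1]=28 > 1: no swap
arr[2]=10 > 1: no swap
arr[3]=16 > 1: no swap
arr[4]=1 <= 1: swap with position 0, array becomes [1, 28, 10, 16, 15, 18, 1]
arr[5]=18 > 1: no swap

Place pivot at position 1: [1, 1, 10, 16, 15, 18, 28]
Pivot position: 1

After partitioning with pivot 1, the array becomes [1, 1, 10, 16, 15, 18, 28]. The pivot is placed at index 1. All elements to the left of the pivot are <= 1, and all elements to the right are > 1.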